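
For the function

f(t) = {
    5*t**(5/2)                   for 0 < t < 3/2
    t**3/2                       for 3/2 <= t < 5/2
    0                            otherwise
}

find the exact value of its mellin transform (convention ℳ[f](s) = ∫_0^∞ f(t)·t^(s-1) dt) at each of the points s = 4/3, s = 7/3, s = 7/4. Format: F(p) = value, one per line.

cuts at 3/2: linearity sums the 2 kernel integrals
the [0, 3/2) slice contributes ∫ 5*t**(5/2)·t^(s-1) dt
segment [3/2, 5/2) carries t**3/2; integrate it

F(4/3) = -243*2**(2/3)*3**(1/3)/832 + 1875*2**(2/3)*5**(1/3)/832 + 405*2**(1/6)*3**(5/6)/184
F(7/3) = -729*2**(2/3)*3**(1/3)/2048 + 1215*2**(1/6)*3**(5/6)/464 + 9375*2**(2/3)*5**(1/3)/2048
F(7/4) = 2**(1/4)*(-1377*3**(3/4) + 15390*sqrt(2)*3**(1/4) + 10625*5**(3/4))/5168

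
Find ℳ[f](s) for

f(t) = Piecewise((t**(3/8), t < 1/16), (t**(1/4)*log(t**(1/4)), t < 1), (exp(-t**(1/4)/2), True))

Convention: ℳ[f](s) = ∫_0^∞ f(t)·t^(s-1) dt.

strip the power substitution: t**(3/4) on [0, 1/4); sqrt(t)*log(sqrt(t)) on [1/4, 1); exp(-sqrt(t)/2) on [1, ∞)
strip the power substitution: t**(3/2) on [0, 1/2); t*log(t) on [1/2, 1); exp(-t/2) on [1, ∞)
breakpoints 1/16, 1: one integral from each of the 3 segments
segment [0, 1/16) carries t**(3/8); integrate it
on [1/16, 1) integrate f = t**(1/4)*log(t**(1/4)) against the kernel
for t in [1, ∞): the term is ∫ exp(-t**(1/4)/2)·t^(s-1)

2*(2*2**(8*s)*(8*s + 3)*(16*s**2 + 8*s + 1)*uppergamma(4*s, 1/2) - 2*2**(4*s)*(8*s + 3) + 4*s*(8*s + 3)*log(2) + 8*s + (8*s + 3)*log(2) + sqrt(2)*(16*s**2 + 8*s + 1) + 3)/(2**(4*s)*(8*s + 3)*(16*s**2 + 8*s + 1))
  Re(s) > -3/8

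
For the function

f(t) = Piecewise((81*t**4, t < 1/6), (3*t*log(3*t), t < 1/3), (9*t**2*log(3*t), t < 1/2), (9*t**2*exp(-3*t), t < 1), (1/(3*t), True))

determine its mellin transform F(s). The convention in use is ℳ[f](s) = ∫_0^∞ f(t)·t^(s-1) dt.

(48*2**s*(s - 1)*(s + 2)**2*(s + 4)*(2*s - (s + 2)**2 + 3)*uppergamma(s + 2, 3/2) - 48*2**s*(s - 1)*(s + 2)**2*(s + 4)*(2*s - (s + 2)**2 + 3)*uppergamma(s + 2, 3) + 48*2**s*(s - 1)*(s + 2)**2*(s + 4) + 48*2**s*(s - 1)*(s + 4)*(2*s - (s + 2)**2 + 3) + 3**s*(s - 1)*(s + 2)*(s + 4)*(-108*log(2) + 108*log(3))*(2*s - (s + 2)**2 + 3) - 108*3**s*(s - 1)*(s + 4)*(2*s - (s + 2)**2 + 3) - 16*6**s*(s + 2)**2*(s + 4)*(2*s - (s + 2)**2 + 3) - 24*(s - 1)*(s + 2)**3*(s + 4)*log(2) - 24*(s - 1)*(s + 2)**2*(s + 4) + 24*(s - 1)*(s + 2)**2*(s + 4)*log(2) + 3*(s - 1)*(s + 2)**2*(2*s - (s + 2)**2 + 3))/(48*6**s*(s - 1)*(s + 2)**2*(s + 4)*(2*s - (s + 2)**2 + 3))
  -4 < Re(s) < 1

the common scale on t comes off first: t**4 on [0, 1/2); t*log(t) on [1/2, 1); t**2*log(t) on [1, 3/2); …
strip the shared t-power: t**3 on [0, 1/2); log(t) on [1/2, 1); t*log(t) on [1, 3/2); …
reversing the shared t-power: t**2 on [0, 1/2); log(t)/t on [1/2, 1); log(t) on [1, 3/2); …
linearity at 1/6, 1/3, 1/2, 1 turns ℳ[f](s) into 5 summed integrals
on [0, 1/6): add ∫ 81*t**4·t^(s-1) dt
over [1/6, 1/3), the kernel integral of 3*t*log(3*t) enters the sum
piece [1/3, 1/2): integrate 9*t**2*log(3*t) against the kernel
segment [1/2, 1) carries 9*t**2*exp(-3*t); integrate it
segment [1, ∞) carries 1/(3*t); integrate it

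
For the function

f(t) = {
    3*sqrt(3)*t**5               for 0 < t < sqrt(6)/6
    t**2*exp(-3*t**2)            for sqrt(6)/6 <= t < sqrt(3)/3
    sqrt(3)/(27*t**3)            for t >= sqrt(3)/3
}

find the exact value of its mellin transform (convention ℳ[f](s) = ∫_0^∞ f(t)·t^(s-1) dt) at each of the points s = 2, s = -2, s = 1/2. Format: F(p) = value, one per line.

undo the power substitution: 3*sqrt(3)*t**(5/2) on [0, 1/6); t*exp(-3*t) on [1/6, 1/3); sqrt(3)/(27*t**(3/2)) on [1/3, ∞)
peel off the shared t-power: 3*sqrt(3)*t**(3/2) on [0, 1/6); exp(-3*t) on [1/6, 1/3); sqrt(3)/(27*t**(5/2)) on [1/3, ∞)
back out the common scale on t: t**(3/2) on [0, 1/2); exp(-t) on [1/2, 1); t**(-5/2) on [1, ∞)
breakpoints sqrt(6)/6, sqrt(3)/3: one integral from each of the 3 segments
on [0, sqrt(6)/6): add ∫ 3*sqrt(3)*t**5·t^(s-1) dt
for t in [sqrt(6)/6, sqrt(3)/3): the term is ∫ t**2*exp(-3*t**2)·t^(s-1)
the [sqrt(3)/3, ∞) slice contributes ∫ sqrt(3)/(27*t**3)·t^(s-1) dt

F(2) = -exp(-1)/9 + sqrt(2)/1008 + exp(-1/2)/12 + 1/9
F(-2) = Ei(-1)/2 + sqrt(2)/12 + 1/5 - Ei(-1/2)/2
F(1/2) = 3**(3/4)*(-110*uppergamma(5/4, 1) + 5*2**(1/4) + 110*uppergamma(5/4, 1/2) + 88)/1980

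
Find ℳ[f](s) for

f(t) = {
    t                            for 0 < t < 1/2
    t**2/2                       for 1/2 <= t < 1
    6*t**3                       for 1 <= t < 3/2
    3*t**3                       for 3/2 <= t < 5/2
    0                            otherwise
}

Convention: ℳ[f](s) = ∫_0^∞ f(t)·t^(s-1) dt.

cuts at 1/2, 1, 3/2: linearity sums the 4 kernel integrals
segment 0 to 1/2 holds t; add its integral
on [1/2, 1): add ∫ t**2/2·t^(s-1) dt
segment [1, 3/2) carries 6*t**3; integrate it
piece [3/2, 5/2): integrate 3*t**3 against the kernel

(-48*2**s*(s + 1)*(s + 2) + 4*2**s*(s + 1)*(s + 3) + 81*3**s*(s + 1)*(s + 2) + 375*5**s*(s + 1)*(s + 2) - (s + 1)*(s + 3) + 4*(s + 2)*(s + 3))/(8*2**s*(s + 1)*(s + 2)*(s + 3))
  Re(s) > -1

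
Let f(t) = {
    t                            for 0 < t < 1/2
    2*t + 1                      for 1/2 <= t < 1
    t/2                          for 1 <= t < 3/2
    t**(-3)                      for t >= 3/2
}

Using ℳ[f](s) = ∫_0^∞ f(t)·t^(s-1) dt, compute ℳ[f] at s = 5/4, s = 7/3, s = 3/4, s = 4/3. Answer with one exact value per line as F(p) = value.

summing 4 kernel integrals split by 1/2, 1, 3/2 yields ℳ[f](s)
segment [0, 1/2) carries t; integrate it
on [1/2, 1) integrate f = (2*t + 1) against the kernel
on [1, 3/2): add ∫ t/2·t^(s-1) dt
for t in [3/2, ∞): the term is ∫ t**(-3)·t^(s-1)

F(5/4) = 2**(3/4)*(-322 + 475*3**(1/4) + 924*2**(1/4))/1260
F(7/3) = 2**(2/3)*(-162 + 984*2**(1/3) + 1687*3**(1/3))/2240
F(3/4) = 2**(1/4)*(-2754 + 953*3**(3/4) + 3726*2**(3/4))/3402
F(4/3) = 2**(2/3)*(-405 + 629*3**(1/3) + 1170*2**(1/3))/1680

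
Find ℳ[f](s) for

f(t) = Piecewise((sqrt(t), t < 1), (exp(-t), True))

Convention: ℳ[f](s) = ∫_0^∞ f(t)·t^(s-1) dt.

((2*s + 1)*uppergamma(s, 1) + 2)/(2*s + 1)
  Re(s) > -1/2

integrate the 2 segments split at 1, then add the results
piece [0, 1): integrate sqrt(t) against the kernel
for t in [1, ∞): the term is ∫ exp(-t)·t^(s-1)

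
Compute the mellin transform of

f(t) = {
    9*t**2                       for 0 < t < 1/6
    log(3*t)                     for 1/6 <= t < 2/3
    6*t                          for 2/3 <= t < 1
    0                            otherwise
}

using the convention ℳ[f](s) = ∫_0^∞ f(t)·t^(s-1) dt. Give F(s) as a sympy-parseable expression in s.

(-16*2**(2*s)*s**2*(s + 2) + 4*2**(2*s)*s*(s + 1)*(s + 2)*log(2) - 4*2**(2*s)*(s + 1)*(s + 2) + 24*6**s*s**2*(s + 2) + s**2*(s + 1) + 4*s*(s + 1)*(s + 2)*log(2) + 4*(s + 1)*(s + 2))/(4*6**s*s**2*(s + 1)*(s + 2))
  Re(s) > -2

the common scale on t comes off first: 4*t**2 on [0, 1/4); log(2*t) on [1/4, 1); 4*t on [1, 3/2)
the common scale on t comes off first: t**2 on [0, 1/2); log(t) on [1/2, 2); 2*t on [2, 3)
summing 3 kernel integrals split by 1/6, 2/3 yields ℳ[f](s)
[0, 1/6) adds the kernel integral of 9*t**2
on [1/6, 2/3) integrate f = log(3*t) against the kernel
on [2/3, 1) integrate f = 6*t against the kernel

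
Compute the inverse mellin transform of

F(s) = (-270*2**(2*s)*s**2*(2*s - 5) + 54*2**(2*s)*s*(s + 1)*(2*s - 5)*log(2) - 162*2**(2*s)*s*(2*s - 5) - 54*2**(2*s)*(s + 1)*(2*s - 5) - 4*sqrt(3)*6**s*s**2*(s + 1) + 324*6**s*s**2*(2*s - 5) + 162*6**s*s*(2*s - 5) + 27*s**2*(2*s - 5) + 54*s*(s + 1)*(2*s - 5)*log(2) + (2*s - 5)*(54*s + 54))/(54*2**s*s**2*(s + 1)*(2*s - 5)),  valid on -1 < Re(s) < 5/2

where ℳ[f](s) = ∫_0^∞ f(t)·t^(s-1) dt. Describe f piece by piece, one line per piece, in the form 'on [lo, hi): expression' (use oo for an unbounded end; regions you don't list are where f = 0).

breakpoints 1/2, 2, 3: one integral from each of the 4 segments
on [0, 1/2): add ∫ t·t^(s-1) dt
[1/2, 2) adds the kernel integral of log(t)
over [2, 3), the kernel integral of (t + 3) enters the sum
between 3 and ∞ the integrand is t**(-5/2)·t^(s-1)

on [0, 1/2): t
on [1/2, 2): log(t)
on [2, 3): t + 3
on [3, oo): t**(-5/2)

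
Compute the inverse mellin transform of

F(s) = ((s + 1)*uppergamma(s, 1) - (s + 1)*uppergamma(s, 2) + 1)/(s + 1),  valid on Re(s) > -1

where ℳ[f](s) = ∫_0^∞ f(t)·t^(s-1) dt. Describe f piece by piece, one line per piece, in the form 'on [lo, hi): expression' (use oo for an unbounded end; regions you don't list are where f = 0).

split f at 1: ℳ[f](s) collects 2 kernel integrals
segment 0 to 1 holds t; add its integral
the [1, 2) slice contributes ∫ exp(-t)·t^(s-1) dt

on [0, 1): t
on [1, 2): exp(-t)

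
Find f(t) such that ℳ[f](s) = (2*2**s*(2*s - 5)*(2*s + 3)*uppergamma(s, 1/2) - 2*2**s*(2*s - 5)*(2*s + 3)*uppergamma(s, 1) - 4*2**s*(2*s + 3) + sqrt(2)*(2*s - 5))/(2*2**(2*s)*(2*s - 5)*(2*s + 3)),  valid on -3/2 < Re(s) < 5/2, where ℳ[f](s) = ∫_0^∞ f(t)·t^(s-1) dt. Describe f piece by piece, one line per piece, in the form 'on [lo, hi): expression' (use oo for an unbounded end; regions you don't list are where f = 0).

back out the common scale on t: t**(3/2) on [0, 1/2); exp(-t) on [1/2, 1); t**(-5/2) on [1, ∞)
integrate the 3 segments split at 1/4, 1/2, then add the results
over [0, 1/4), the kernel integral of 2*sqrt(2)*t**(3/2) enters the sum
between 1/4 and 1/2 the integrand is exp(-2*t)·t^(s-1)
piece [1/2, ∞): integrate sqrt(2)/(8*t**(5/2)) against the kernel

on [0, 1/4): 2*sqrt(2)*t**(3/2)
on [1/4, 1/2): exp(-2*t)
on [1/2, oo): sqrt(2)/(8*t**(5/2))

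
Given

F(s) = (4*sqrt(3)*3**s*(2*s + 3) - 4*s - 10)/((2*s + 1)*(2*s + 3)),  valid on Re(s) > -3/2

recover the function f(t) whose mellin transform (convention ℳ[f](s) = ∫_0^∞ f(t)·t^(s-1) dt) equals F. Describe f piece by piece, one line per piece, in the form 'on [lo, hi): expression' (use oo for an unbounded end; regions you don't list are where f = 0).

on [0, 1): t**(3/2)
on [1, 3): 2*sqrt(t)

f breaks at 1 into 2 integrals to sum
for t in [0, 1): the term is ∫ t**(3/2)·t^(s-1)
on [1, 3): add ∫ 2*sqrt(t)·t^(s-1) dt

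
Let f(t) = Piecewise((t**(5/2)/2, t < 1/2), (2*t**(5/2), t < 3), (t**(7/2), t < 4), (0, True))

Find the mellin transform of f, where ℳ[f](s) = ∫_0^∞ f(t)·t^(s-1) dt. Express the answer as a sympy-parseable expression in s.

(-3*2**(-s - 5/2)*(2*s + 7) + 4*3**(s + 5/2)*(2*s + 7) - 2*3**(s + 7/2)*(2*s + 5) + 2*4**(s + 7/2)*(2*s + 5))/((2*s + 5)*(2*s + 7))
  Re(s) > -5/2

along the cuts 1/2, 3, ℳ[f](s) splits into 3 integrals
on [0, 1/2): add ∫ t**(5/2)/2·t^(s-1) dt
segment 1/2 to 3 holds 2*t**(5/2); add its integral
between 3 and 4 the integrand is t**(7/2)·t^(s-1)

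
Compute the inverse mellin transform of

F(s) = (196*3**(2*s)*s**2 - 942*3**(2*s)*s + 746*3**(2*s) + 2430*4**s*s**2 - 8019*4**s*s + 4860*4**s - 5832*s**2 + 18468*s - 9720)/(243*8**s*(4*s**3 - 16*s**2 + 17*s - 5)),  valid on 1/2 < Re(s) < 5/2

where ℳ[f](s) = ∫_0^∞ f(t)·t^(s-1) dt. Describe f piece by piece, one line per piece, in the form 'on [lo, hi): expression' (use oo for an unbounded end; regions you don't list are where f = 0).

on [0, 1/8): sqrt(2)/(2*sqrt(t))
on [1/8, 1/2): (2*sqrt(2)*sqrt(t) + 1)/(2*t)
on [1/2, 9/8): sqrt(2)/(4*sqrt(t))
on [9/8, oo): sqrt(2)/(8*t**(5/2))

undo the common scale on t: 1/sqrt(t) on [0, 1/4); (2*sqrt(t) + 1)/t on [1/4, 1); 1/(2*sqrt(t)) on [1, 9/4); …
strip the shared t-power: sqrt(t) on [0, 1/4); 2*sqrt(t) + 1 on [1/4, 1); sqrt(t)/2 on [1, 9/4); …
strip the power substitution: t on [0, 1/2); 2*t + 1 on [1/2, 1); t/2 on [1, 3/2); …
slice at 1/8, 1/2, 9/8, transform all 4 pieces, and sum them
∫ over [0, 1/8) of sqrt(2)/(2*sqrt(t))·t^(s-1) joins the sum
on [1/8, 1/2) integrate f = (2*sqrt(2)*sqrt(t) + 1)/(2*t) against the kernel
piece [1/2, 9/8): integrate sqrt(2)/(4*sqrt(t)) against the kernel
∫ over [9/8, ∞) of sqrt(2)/(8*t**(5/2))·t^(s-1) joins the sum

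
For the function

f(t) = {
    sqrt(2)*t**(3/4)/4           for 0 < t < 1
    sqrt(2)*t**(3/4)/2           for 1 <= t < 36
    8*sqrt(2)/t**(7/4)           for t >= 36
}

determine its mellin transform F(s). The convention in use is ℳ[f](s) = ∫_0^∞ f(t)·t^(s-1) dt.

(7760*sqrt(3)*6**(2*s)*s - 13620*sqrt(3)*6**(2*s) - 324*sqrt(2)*s + 567*sqrt(2))/(81*(16*s**2 - 16*s - 21))
  -3/4 < Re(s) < 7/4

invert the power substitution to get sqrt(2)*t**(3/2)/4 on [0, 1); sqrt(2)*t**(3/2)/2 on [1, 6); 8*sqrt(2)/t**(7/2) on [6, ∞)
undo the common scale on t: t**(3/2) on [0, 1/2); 2*t**(3/2) on [1/2, 3); t**(-7/2) on [3, ∞)
peel off the shared t-power: t on [0, 1/2); 2*t on [1/2, 3); t**(-4) on [3, ∞)
decompose at 1, 36; ℳ[f](s) sums the 3 pieces' integrals
on [0, 1) integrate f = sqrt(2)*t**(3/4)/4 against the kernel
segment 1 to 36 holds sqrt(2)*t**(3/4)/2; add its integral
piece [36, ∞): integrate 8*sqrt(2)/t**(7/4) against the kernel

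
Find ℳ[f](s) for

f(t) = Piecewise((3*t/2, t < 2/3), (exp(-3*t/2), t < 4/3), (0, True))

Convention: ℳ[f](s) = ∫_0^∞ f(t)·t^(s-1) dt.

peel off the common scale on t: t on [0, 1); exp(-t) on [1, 2)
linearity at 2/3 turns ℳ[f](s) into 2 summed integrals
∫ over [0, 2/3) of 3*t/2·t^(s-1) joins the sum
piece [2/3, 4/3): integrate exp(-3*t/2) against the kernel

(2/3)**s*((s + 1)*uppergamma(s, 1) - (s + 1)*uppergamma(s, 2) + 1)/(s + 1)
  Re(s) > -1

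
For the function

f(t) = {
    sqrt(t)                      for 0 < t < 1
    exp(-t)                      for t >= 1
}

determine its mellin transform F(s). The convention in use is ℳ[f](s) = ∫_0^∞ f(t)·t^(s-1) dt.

split f at 1: ℳ[f](s) collects 2 kernel integrals
for t in [0, 1): the term is ∫ sqrt(t)·t^(s-1)
segment [1, ∞) carries exp(-t); integrate it

((2*s + 1)*uppergamma(s, 1) + 2)/(2*s + 1)
  Re(s) > -1/2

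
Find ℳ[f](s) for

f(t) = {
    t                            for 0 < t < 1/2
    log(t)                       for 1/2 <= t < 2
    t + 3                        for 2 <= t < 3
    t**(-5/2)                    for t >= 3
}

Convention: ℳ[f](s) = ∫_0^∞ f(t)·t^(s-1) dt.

(-270*2**(2*s)*s**2*(2*s - 5) + 54*2**(2*s)*s*(s + 1)*(2*s - 5)*log(2) - 162*2**(2*s)*s*(2*s - 5) - 54*2**(2*s)*(s + 1)*(2*s - 5) - 4*sqrt(3)*6**s*s**2*(s + 1) + 324*6**s*s**2*(2*s - 5) + 162*6**s*s*(2*s - 5) + 27*s**2*(2*s - 5) + 54*s*(s + 1)*(2*s - 5)*log(2) + (2*s - 5)*(54*s + 54))/(54*2**s*s**2*(s + 1)*(2*s - 5))
  -1 < Re(s) < 5/2

slice at 1/2, 2, 3, transform all 4 pieces, and sum them
over [0, 1/2), the kernel integral of t enters the sum
segment 1/2 to 2 holds log(t); add its integral
on [2, 3): add ∫ (t + 3)·t^(s-1) dt
for t in [3, ∞): the term is ∫ t**(-5/2)·t^(s-1)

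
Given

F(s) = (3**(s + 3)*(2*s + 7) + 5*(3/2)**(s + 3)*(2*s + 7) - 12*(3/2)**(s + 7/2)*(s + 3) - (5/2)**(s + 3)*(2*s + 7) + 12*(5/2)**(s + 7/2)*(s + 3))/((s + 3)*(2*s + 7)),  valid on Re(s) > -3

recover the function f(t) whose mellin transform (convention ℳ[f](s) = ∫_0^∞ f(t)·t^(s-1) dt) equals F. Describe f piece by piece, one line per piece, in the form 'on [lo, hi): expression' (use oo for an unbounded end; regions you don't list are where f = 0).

on [0, 3/2): 5*t**3
on [3/2, 5/2): 6*t**(7/2)
on [5/2, 3): t**3

integrate the 3 segments split at 3/2, 5/2, then add the results
over [0, 3/2), the kernel integral of 5*t**3 enters the sum
segment [3/2, 5/2) carries 6*t**(7/2); integrate it
the [5/2, 3) slice contributes ∫ t**3·t^(s-1) dt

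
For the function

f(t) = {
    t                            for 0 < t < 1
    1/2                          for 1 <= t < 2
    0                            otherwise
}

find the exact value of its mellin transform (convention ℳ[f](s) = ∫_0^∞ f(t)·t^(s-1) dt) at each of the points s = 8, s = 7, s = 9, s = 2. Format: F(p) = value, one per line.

split f at 1: ℳ[f](s) collects 2 kernel integrals
on [0, 1) integrate f = t against the kernel
segment [1, 2) carries 1/2; integrate it

F(8) = 2311/144
F(7) = 515/56
F(9) = 1282/45
F(2) = 13/12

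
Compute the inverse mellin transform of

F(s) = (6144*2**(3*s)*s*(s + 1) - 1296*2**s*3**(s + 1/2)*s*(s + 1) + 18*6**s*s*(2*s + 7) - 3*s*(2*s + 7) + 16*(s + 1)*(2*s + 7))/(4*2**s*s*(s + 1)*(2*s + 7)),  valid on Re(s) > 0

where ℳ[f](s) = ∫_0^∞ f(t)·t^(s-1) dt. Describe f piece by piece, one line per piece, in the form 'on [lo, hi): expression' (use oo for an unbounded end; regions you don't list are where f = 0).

breakpoints 1/2, 3: one integral from each of the 3 segments
between 0 and 1/2 the integrand is 4·t^(s-1)
segment 1/2 to 3 holds 3*t/2; add its integral
[3, 4) adds the kernel integral of 6*t**(7/2)

on [0, 1/2): 4
on [1/2, 3): 3*t/2
on [3, 4): 6*t**(7/2)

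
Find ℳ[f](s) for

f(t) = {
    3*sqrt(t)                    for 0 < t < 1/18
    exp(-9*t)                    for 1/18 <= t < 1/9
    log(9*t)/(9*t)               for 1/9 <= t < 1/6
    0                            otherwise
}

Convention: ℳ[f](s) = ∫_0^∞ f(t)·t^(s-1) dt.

(3*2**s*(2*s + 1)*(s**2 - 2*s + 1)*uppergamma(s, 1/2) - 3*2**s*(2*s + 1)*(s**2 - 2*s + 1)*uppergamma(s, 1) + 3*2**s*(2*s + 1) + 3**s*s*(2*s + 1)*(-2*log(2) + 2*log(3)) - 2*3**s*(2*s + 1) + 3**s*(2*s + 1)*(-2*log(3) + 2*log(2)) + 3*sqrt(2)*(s**2 - 2*s + 1))/(3*18**s*(2*s + 1)*(s**2 - 2*s + 1))
  Re(s) > -1/2

invert the common scale on t to get sqrt(3)*sqrt(t) on [0, 1/6); exp(-3*t) on [1/6, 1/3); log(3*t)/(3*t) on [1/3, 1/2)
reversing the common scale on t: sqrt(t) on [0, 1/2); exp(-t) on [1/2, 1); log(t)/t on [1, 3/2)
the 3 pieces separated at 1/18, 1/9 each add one integral
over [0, 1/18), the kernel integral of 3*sqrt(t) enters the sum
for t in [1/18, 1/9): the term is ∫ exp(-9*t)·t^(s-1)
piece [1/9, 1/6): integrate log(9*t)/(9*t) against the kernel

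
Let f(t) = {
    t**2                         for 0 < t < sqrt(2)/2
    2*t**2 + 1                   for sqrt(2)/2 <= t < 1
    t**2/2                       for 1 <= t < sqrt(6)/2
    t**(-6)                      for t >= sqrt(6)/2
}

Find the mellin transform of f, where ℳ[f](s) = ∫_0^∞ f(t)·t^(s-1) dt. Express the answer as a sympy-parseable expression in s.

reversing the power substitution: t on [0, 1/2); 2*t + 1 on [1/2, 1); t/2 on [1, 3/2); …
decompose at sqrt(2)/2, 1, sqrt(6)/2; ℳ[f](s) sums the 4 pieces' integrals
segment 0 to sqrt(2)/2 holds t**2; add its integral
for t in [sqrt(2)/2, 1): the term is ∫ (2*t**2 + 1)·t^(s-1)
for t in [1, sqrt(6)/2): the term is ∫ t**2/2·t^(s-1)
between sqrt(6)/2 and ∞ the integrand is t**(-6)·t^(s-1)

(sqrt(2)/2)**s*(270*2**(s/2)*s*(s - 6) + 216*2**(s/2)*(s - 6) + 81*3**(s/2)*s*(s - 6) - 32*3**(s/2)*s*(s + 2) - 162*s*(s - 6) - 216*s + 1296)/(108*s*(s - 6)*(s + 2))
  -2 < Re(s) < 6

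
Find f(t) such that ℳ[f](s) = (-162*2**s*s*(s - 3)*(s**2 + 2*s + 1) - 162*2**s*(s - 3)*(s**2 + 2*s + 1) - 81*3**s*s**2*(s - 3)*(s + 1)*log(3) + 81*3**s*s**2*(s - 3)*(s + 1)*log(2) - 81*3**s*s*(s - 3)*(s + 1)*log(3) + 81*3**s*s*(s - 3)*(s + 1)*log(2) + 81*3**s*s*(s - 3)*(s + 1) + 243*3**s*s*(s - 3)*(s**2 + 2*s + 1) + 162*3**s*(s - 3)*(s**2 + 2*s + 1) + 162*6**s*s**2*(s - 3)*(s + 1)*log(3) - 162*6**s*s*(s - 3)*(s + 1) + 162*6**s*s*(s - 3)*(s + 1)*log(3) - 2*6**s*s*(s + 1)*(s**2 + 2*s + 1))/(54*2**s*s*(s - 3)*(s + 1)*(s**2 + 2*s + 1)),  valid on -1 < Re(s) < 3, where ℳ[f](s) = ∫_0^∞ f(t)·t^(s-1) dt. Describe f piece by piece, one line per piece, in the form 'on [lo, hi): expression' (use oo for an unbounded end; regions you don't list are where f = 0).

along the cuts 1, 3/2, 3, ℳ[f](s) splits into 4 integrals
for t in [0, 1): the term is ∫ t·t^(s-1)
for t in [1, 3/2): the term is ∫ (t + 3)·t^(s-1)
∫ over [3/2, 3) of t*log(t)·t^(s-1) joins the sum
[3, ∞) adds the kernel integral of t**(-3)

on [0, 1): t
on [1, 3/2): t + 3
on [3/2, 3): t*log(t)
on [3, oo): t**(-3)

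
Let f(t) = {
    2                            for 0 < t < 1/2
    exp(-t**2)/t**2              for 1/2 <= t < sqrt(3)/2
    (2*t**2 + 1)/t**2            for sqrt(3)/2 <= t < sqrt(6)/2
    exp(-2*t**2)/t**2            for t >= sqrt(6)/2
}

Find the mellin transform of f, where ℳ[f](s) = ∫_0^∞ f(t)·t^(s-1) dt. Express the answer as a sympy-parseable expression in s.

undo the power substitution: 2 on [0, 1/4); exp(-t)/t on [1/4, 3/4); (2*t + 1)/t on [3/4, 3/2); …
remove the shared t-power first: 2*t on [0, 1/4); exp(-t) on [1/4, 3/4); 2*t + 1 on [3/4, 3/2); …
strip the common scale on t: t on [0, 1/2); exp(-t/2) on [1/2, 3/2); t + 1 on [3/2, 3); …
treat the 4 regions marked off by 1/2, sqrt(3)/2, sqrt(6)/2 separately and sum
between 0 and 1/2 the integrand is 2·t^(s-1)
the [1/2, sqrt(3)/2) slice contributes ∫ exp(-t**2)/t**2·t^(s-1) dt
∫ over [sqrt(3)/2, sqrt(6)/2) of (2*t**2 + 1)/t**2·t^(s-1) joins the sum
on [sqrt(6)/2, ∞) integrate f = exp(-2*t**2)/t**2 against the kernel

(6*2**(s/2)*s*(s - 2)*uppergamma(s/2 - 1, 3) + 3*2**s*s*(s - 2)*uppergamma(s/2 - 1, 1/4) - 3*2**s*s*(s - 2)*uppergamma(s/2 - 1, 3/4) + 20*3**(s/2)*(2 - s) - 16*3**(s/2) + 16*6**(s/2)*(s - 2) + 8*6**(s/2) + 12*s - 24)/(6*2**s*s*(s - 2))
  Re(s) > 0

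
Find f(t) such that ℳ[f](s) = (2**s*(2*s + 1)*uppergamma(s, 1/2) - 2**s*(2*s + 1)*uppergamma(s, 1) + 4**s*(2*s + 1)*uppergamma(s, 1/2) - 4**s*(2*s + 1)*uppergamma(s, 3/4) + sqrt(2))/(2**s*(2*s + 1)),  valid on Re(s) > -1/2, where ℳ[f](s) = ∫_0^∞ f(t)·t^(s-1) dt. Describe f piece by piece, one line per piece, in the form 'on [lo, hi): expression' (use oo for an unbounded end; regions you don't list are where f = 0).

on [0, 1/2): sqrt(t)
on [1/2, 1): exp(-t)
on [1, 3/2): exp(-t/2)

along the cuts 1/2, 1, ℳ[f](s) splits into 3 integrals
piece [0, 1/2): integrate sqrt(t) against the kernel
∫ over [1/2, 1) of exp(-t)·t^(s-1) joins the sum
piece [1, 3/2): integrate exp(-t/2) against the kernel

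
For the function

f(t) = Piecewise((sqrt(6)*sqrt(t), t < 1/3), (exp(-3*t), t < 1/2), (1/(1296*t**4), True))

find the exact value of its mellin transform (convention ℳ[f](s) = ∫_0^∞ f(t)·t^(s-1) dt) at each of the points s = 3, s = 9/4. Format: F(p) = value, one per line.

strip the common scale on t: sqrt(3)*sqrt(t) on [0, 2/3); exp(-3*t/2) on [2/3, 1); 1/(81*t**4) on [1, ∞)
invert the common scale on t to get sqrt(t) on [0, 2); exp(-t/2) on [2, 3); t**(-4) on [3, ∞)
linearity at 1/3, 1/2 turns ℳ[f](s) into 3 summed integrals
the [0, 1/3) slice contributes ∫ sqrt(6)*sqrt(t)·t^(s-1) dt
on [1/3, 1/2): add ∫ exp(-3*t)·t^(s-1) dt
on [1/2, ∞) integrate f = 1/(1296*t**4) against the kernel

F(3) = -29*exp(-3/2)/108 + 1/648 + 2*sqrt(2)/189 + 5*exp(-1)/27
F(9/4) = 6**(3/4)*(-693*2**(1/4)*uppergamma(9/4, 3/2) + 11*3**(1/4) + 252*2**(3/4) + 693*2**(1/4)*uppergamma(9/4, 1))/37422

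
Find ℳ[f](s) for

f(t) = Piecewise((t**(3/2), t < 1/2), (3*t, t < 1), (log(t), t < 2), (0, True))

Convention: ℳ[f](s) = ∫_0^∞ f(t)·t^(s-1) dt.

(-2*2**(2*s)*(s + 1)*(2*s + 3) + 6*2**s*s**2*(2*s + 3) + 2*2**s*(s + 1)*(2*s + 3) + 4**s*s*(s + 1)*(2*s + 3)*log(4) + sqrt(2)*s**2*(s + 1) - 3*s**2*(2*s + 3))/(2*2**s*s**2*(s + 1)*(2*s + 3))
  Re(s) > -3/2

cuts at 1/2, 1: linearity sums the 3 kernel integrals
[0, 1/2) adds the kernel integral of t**(3/2)
on [1/2, 1): add ∫ 3*t·t^(s-1) dt
∫ log(t)·t^(s-1) over [1, 2)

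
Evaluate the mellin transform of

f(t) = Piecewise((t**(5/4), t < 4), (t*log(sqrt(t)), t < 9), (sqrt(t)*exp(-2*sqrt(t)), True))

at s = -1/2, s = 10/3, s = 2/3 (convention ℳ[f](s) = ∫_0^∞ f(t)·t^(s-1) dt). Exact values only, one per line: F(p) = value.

reversing the shared t-power: t**(1/4) on [0, 4); log(sqrt(t)) on [4, 9); exp(-2*sqrt(t))/sqrt(t) on [9, ∞)
undo the power substitution: sqrt(t) on [0, 2); log(t) on [2, 3); exp(-2*t)/t on [3, ∞)
remove the shared t-power first: t**(3/2) on [0, 2); t*log(t) on [2, 3); exp(-2*t) on [3, ∞)
f breaks at 4, 9 into 3 integrals to sum
[0, 4) adds the kernel integral of t**(5/4)
piece [4, 9): integrate t*log(sqrt(t)) against the kernel
on [9, ∞) integrate f = sqrt(t)*exp(-2*sqrt(t)) against the kernel

F(-1/2) = -2 - 2*Ei(-6) + 8*sqrt(2)/3 + log(729/16)
F(10/3) = -59049*3**(2/3)/338 - 768*2**(2/3)*log(2)/13 + 1152*2**(2/3)/169 + 2**(1/3)*uppergamma(23/3, 6)/128 + 6144*2**(1/6)/55 + 19683*3**(2/3)*log(3)/13
F(2/3) = -243*3**(1/3)/50 - 24*2**(1/3)*log(2)/5 + 2**(2/3)*uppergamma(7/3, 6)/4 + 36*2**(1/3)/25 + 96*2**(5/6)/23 + 81*3**(1/3)*log(3)/5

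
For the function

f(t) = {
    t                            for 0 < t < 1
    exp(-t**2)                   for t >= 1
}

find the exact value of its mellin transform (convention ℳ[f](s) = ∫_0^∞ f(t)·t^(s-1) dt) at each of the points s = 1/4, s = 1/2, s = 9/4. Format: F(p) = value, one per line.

back out the power substitution: sqrt(t) on [0, 1); exp(-t) on [1, ∞)
breakpoints 1: one integral from each of the 2 segments
[0, 1) adds the kernel integral of t
on [1, ∞): add ∫ exp(-t**2)·t^(s-1) dt

F(1/4) = uppergamma(1/8, 1)/2 + 4/5
F(1/2) = uppergamma(1/4, 1)/2 + 2/3
F(9/4) = uppergamma(9/8, 1)/2 + 4/13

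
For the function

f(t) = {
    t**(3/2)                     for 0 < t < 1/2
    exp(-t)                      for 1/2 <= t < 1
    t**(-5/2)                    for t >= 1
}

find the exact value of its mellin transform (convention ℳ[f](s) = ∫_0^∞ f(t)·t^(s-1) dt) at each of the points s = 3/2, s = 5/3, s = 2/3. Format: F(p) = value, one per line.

linearity at 1/2, 1 turns ℳ[f](s) into 3 summed integrals
on [0, 1/2) integrate f = t**(3/2) against the kernel
the [1/2, 1) slice contributes ∫ exp(-t)·t^(s-1) dt
∫ t**(-5/2)·t^(s-1) over [1, ∞)

F(3/2) = -exp(-1) - sqrt(pi)*erfc(1)/2 + sqrt(pi)*erfc(sqrt(2)/2)/2 + sqrt(2)*exp(-1/2)/2 + 25/24
F(5/3) = -uppergamma(5/3, 1) + 3*2**(5/6)/152 + uppergamma(5/3, 1/2) + 6/5
F(2/3) = -uppergamma(2/3, 1) + 3*2**(5/6)/52 + 6/11 + uppergamma(2/3, 1/2)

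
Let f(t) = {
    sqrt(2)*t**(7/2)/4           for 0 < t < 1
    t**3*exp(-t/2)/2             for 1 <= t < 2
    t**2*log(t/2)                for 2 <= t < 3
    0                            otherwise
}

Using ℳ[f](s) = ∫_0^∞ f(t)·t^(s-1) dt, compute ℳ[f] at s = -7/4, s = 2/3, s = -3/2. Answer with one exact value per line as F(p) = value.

F(-7/4) = -16*3**(1/4) - 2**(1/4)*uppergamma(5/4, 1) + sqrt(2)/7 + 2**(1/4)*uppergamma(5/4, 1/2) + log(3**(4*3**(1/4))/2**(4*3**(1/4))) + 16*2**(1/4)
F(2/3) = -4*2**(2/3)*uppergamma(11/3, 1) - 81*3**(2/3)/64 + 3*sqrt(2)/50 + 9*2**(2/3)/16 + log(3**(27*3**(2/3)/8)/2**(27*3**(2/3)/8)) + 4*2**(2/3)*uppergamma(11/3, 1/2)
F(-3/2) = -4*sqrt(3) - sqrt(2)*exp(-1) - sqrt(2)*sqrt(pi)*erfc(1)/2 + sqrt(2)*sqrt(pi)*erfc(sqrt(2)/2)/2 + exp(-1/2) + log(3**(16*sqrt(3))/2**(16*sqrt(3)))/8 + 33*sqrt(2)/8

peel off the shared t-power: sqrt(2)*t**(3/2)/4 on [0, 1); t*exp(-t/2)/2 on [1, 2); log(t/2) on [2, 3)
invert the common scale on t to get t**(3/2) on [0, 1/2); t*exp(-t) on [1/2, 1); log(t) on [1, 3/2)
remove the shared t-power first: sqrt(t) on [0, 1/2); exp(-t) on [1/2, 1); log(t)/t on [1, 3/2)
linearity at 1, 2 turns ℳ[f](s) into 3 summed integrals
piece [0, 1): integrate sqrt(2)*t**(7/2)/4 against the kernel
on [1, 2) integrate f = t**3*exp(-t/2)/2 against the kernel
on [2, 3): add ∫ t**2*log(t/2)·t^(s-1) dt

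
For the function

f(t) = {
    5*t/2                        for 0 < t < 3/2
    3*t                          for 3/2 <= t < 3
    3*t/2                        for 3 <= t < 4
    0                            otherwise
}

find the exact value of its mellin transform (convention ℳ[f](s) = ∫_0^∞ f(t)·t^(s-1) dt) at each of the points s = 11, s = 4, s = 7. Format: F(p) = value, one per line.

F(11) = 70896081925/32768
F(4) = 121389/320
F(7) = 55363935/4096

breakpoints 3/2, 3: one integral from each of the 3 segments
for t in [0, 3/2): the term is ∫ 5*t/2·t^(s-1)
piece [3/2, 3): integrate 3*t against the kernel
the [3, 4) slice contributes ∫ 3*t/2·t^(s-1) dt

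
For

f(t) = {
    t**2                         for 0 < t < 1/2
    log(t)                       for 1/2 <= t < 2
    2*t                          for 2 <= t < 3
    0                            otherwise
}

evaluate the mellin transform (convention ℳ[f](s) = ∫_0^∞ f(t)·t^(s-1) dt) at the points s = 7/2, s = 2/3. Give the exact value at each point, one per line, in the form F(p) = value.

slice at 1/2, 2, transform all 3 pieces, and sum them
piece [0, 1/2): integrate t**2 against the kernel
between 1/2 and 2 the integrand is log(t)·t^(s-1)
[2, 3) adds the kernel integral of 2*t

F(7/2) = sqrt(2)*(-1204015 + 357588*log(2) + 2794176*sqrt(6))/155232
F(2/3) = 3*2**(1/3)*(-496*2**(1/3) + 125 + log(2**(80 + 160*2**(1/3))) + 192*6**(2/3))/320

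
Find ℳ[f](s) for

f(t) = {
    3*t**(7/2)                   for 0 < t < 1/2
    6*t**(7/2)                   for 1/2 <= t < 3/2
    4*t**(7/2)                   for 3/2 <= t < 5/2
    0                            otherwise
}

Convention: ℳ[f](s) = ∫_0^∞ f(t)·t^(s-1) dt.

the 3 pieces separated at 1/2, 3/2 each add one integral
∫ over [0, 1/2) of 3*t**(7/2)·t^(s-1) joins the sum
[1/2, 3/2) adds the kernel integral of 6*t**(7/2)
the [3/2, 5/2) slice contributes ∫ 4*t**(7/2)·t^(s-1) dt

2**(1/2 - s)*(54*3**(s + 1/2) + 500*5**(s + 1/2) - 3)/(8*(2*s + 7))
  Re(s) > -7/2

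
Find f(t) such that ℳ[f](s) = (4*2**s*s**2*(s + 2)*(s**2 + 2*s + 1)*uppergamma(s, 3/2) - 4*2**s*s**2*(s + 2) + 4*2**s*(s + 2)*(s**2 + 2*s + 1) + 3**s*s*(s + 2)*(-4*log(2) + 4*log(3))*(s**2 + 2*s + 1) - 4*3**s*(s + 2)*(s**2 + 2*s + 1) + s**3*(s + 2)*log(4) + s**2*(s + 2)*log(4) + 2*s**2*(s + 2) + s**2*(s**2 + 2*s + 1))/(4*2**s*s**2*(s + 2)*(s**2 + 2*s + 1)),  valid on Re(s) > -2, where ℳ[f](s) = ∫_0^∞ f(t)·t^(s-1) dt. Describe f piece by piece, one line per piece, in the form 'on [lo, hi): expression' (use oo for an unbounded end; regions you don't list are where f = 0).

linearity at 1/2, 1, 3/2 turns ℳ[f](s) into 4 summed integrals
segment [0, 1/2) carries t**2; integrate it
segment [1/2, 1) carries t*log(t); integrate it
over [1, 3/2), the kernel integral of log(t) enters the sum
∫ over [3/2, ∞) of exp(-t)·t^(s-1) joins the sum

on [0, 1/2): t**2
on [1/2, 1): t*log(t)
on [1, 3/2): log(t)
on [3/2, oo): exp(-t)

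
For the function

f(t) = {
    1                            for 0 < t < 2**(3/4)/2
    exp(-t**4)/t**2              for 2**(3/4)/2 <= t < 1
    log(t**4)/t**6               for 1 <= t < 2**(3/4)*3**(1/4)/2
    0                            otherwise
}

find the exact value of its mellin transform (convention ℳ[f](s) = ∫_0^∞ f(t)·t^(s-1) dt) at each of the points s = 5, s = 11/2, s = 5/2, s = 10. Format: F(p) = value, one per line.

F(5) = -4*2**(1/4)*3**(3/4)/3 + log(2**(2**(1/4)*3**(3/4)/3)/3**(2**(1/4)*3**(3/4)/3)) - uppergamma(3/4, 1)/4 + 2**(3/4)/20 + uppergamma(3/4, 1/2)/4 + 4
F(11/2) = -16*2**(1/8)*3**(7/8)/3 + log(2**(2*2**(1/8)*3**(7/8)/3)/3**(2*2**(1/8)*3**(7/8)/3)) - uppergamma(7/8, 1)/4 + 2**(5/8)/22 + uppergamma(7/8, 1/2)/4 + 16
F(5/2) = -16*2**(7/8)*3**(1/8)/147 - 2*2**(7/8)*3**(1/8)*log(3)/21 - uppergamma(1/8, 1)/4 + 2*2**(7/8)*3**(1/8)*log(2)/21 + uppergamma(1/8, 1/2)/4 + 2**(3/8)/5 + 16/49
F(10) = -exp(-1)/2 - 1/8 + sqrt(2)/80 + log(205891132094649/1073741824)/80 + 3*exp(-1/2)/8

back out the power substitution: 1 on [0, sqrt(2)/2); exp(-t**2)/t on [sqrt(2)/2, 1); log(t**2)/t**3 on [1, sqrt(6)/2)
peel off the shared t-power: t on [0, sqrt(2)/2); exp(-t**2) on [sqrt(2)/2, 1); log(t**2)/t**2 on [1, sqrt(6)/2)
undo the power substitution: sqrt(t) on [0, 1/2); exp(-t) on [1/2, 1); log(t)/t on [1, 3/2)
linearity at 2**(3/4)/2, 1 turns ℳ[f](s) into 3 summed integrals
on [0, 2**(3/4)/2): add ∫ 1·t^(s-1) dt
for t in [2**(3/4)/2, 1): the term is ∫ exp(-t**4)/t**2·t^(s-1)
segment 1 to 2**(3/4)*3**(1/4)/2 holds log(t**4)/t**6; add its integral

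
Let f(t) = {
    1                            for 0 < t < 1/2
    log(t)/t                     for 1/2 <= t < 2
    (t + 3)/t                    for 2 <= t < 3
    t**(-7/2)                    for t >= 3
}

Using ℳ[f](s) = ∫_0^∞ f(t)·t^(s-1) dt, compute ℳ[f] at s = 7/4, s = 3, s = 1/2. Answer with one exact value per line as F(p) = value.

undo the shared t-power: t on [0, 1/2); log(t) on [1/2, 2); t + 3 on [2, 3); …
the 4 pieces separated at 1/2, 2, 3 each add one integral
piece [0, 1/2): integrate 1 against the kernel
the [1/2, 2) slice contributes ∫ log(t)/t·t^(s-1) dt
piece [2, 3): integrate (t + 3)/t against the kernel
∫ over [3, ∞) of t**(-7/2)·t^(s-1) joins the sum

F(7/4) = 2**(1/4)*(-436*sqrt(2) + 2*2**(3/4)*3**(1/4) + 65 + log(2**(42 + 84*sqrt(2))) + 180*6**(3/4))/63
F(3) = 2*sqrt(3)/3 + 17*log(2)/8 + 207/16
F(1/2) = sqrt(2)*(-486*log(2) + sqrt(2) + 648)/162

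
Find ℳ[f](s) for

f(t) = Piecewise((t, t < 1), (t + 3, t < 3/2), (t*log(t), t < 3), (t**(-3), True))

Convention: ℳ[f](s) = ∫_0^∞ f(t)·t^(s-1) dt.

treat the 4 regions marked off by 1, 3/2, 3 separately and sum
∫ t·t^(s-1) over [0, 1)
for t in [1, 3/2): the term is ∫ (t + 3)·t^(s-1)
[3/2, 3) adds the kernel integral of t*log(t)
segment 3 to ∞ holds t**(-3); add its integral

(-162*2**s*s*(s - 3)*(s**2 + 2*s + 1) - 162*2**s*(s - 3)*(s**2 + 2*s + 1) - 81*3**s*s**2*(s - 3)*(s + 1)*log(3) + 81*3**s*s**2*(s - 3)*(s + 1)*log(2) - 81*3**s*s*(s - 3)*(s + 1)*log(3) + 81*3**s*s*(s - 3)*(s + 1)*log(2) + 81*3**s*s*(s - 3)*(s + 1) + 243*3**s*s*(s - 3)*(s**2 + 2*s + 1) + 162*3**s*(s - 3)*(s**2 + 2*s + 1) + 162*6**s*s**2*(s - 3)*(s + 1)*log(3) - 162*6**s*s*(s - 3)*(s + 1) + 162*6**s*s*(s - 3)*(s + 1)*log(3) - 2*6**s*s*(s + 1)*(s**2 + 2*s + 1))/(54*2**s*s*(s - 3)*(s + 1)*(s**2 + 2*s + 1))
  -1 < Re(s) < 3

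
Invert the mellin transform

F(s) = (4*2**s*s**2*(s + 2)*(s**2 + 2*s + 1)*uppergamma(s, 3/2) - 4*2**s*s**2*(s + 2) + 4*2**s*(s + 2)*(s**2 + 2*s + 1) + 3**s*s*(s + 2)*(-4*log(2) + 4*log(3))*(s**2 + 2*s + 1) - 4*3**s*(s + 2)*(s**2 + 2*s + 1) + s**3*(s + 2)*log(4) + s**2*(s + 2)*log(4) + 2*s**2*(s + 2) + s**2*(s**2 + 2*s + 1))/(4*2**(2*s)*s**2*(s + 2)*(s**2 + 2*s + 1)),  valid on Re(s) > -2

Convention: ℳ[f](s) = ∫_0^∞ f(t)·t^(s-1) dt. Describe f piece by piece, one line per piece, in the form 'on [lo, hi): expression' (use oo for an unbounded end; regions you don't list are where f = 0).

the common scale on t comes off first: t**2 on [0, 1/2); t*log(t) on [1/2, 1); log(t) on [1, 3/2); …
cuts at 1/4, 1/2, 3/4: linearity sums the 4 kernel integrals
piece [0, 1/4): integrate 4*t**2 against the kernel
over [1/4, 1/2), the kernel integral of 2*t*log(2*t) enters the sum
on [1/2, 3/4): add ∫ log(2*t)·t^(s-1) dt
the [3/4, ∞) slice contributes ∫ exp(-2*t)·t^(s-1) dt

on [0, 1/4): 4*t**2
on [1/4, 1/2): 2*t*log(2*t)
on [1/2, 3/4): log(2*t)
on [3/4, oo): exp(-2*t)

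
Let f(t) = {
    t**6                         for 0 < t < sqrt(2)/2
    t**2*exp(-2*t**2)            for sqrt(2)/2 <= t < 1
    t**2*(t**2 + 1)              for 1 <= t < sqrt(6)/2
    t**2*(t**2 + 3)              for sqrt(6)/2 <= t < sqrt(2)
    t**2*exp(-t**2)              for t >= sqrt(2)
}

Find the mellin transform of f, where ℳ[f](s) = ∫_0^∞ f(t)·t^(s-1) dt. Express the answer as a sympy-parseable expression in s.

the power substitution comes off first: t**3 on [0, 1/2); t*exp(-2*t) on [1/2, 1); t*(t + 1) on [1, 3/2); …
undo the shared t-power: t**4 on [0, 1/2); t**2*exp(-2*t) on [1/2, 1); t**2*(t + 1) on [1, 3/2); …
peel off the shared t-power: t**2 on [0, 1/2); exp(-2*t) on [1/2, 1); t + 1 on [1, 3/2); …
slice at sqrt(2)/2, 1, sqrt(6)/2, sqrt(2), transform all 5 pieces, and sum them
segment 0 to sqrt(2)/2 holds t**6; add its integral
segment [sqrt(2)/2, 1) carries t**2*exp(-2*t**2); integrate it
segment 1 to sqrt(6)/2 holds t**2*(t**2 + 1); add its integral
between sqrt(6)/2 and sqrt(2) the integrand is t**2*(t**2 + 3)·t^(s-1)
over [sqrt(2), ∞), the kernel integral of t**2*exp(-t**2) enters the sum

(4*2**(s/2)*(s + 2)*(s + 4)*(s + 6)*uppergamma(s/2 + 1, 2) - 16*2**(s/2)*(s + 2)*(s + 6) - 16*2**(s/2)*(s + 6) + 80*2**s*(s + 2)*(s + 6) + 96*2**s*(s + 6) - 24*3**(s/2)*(s + 2)*(s + 6) - 48*3**(s/2)*(s + 6) + 2*(s + 2)*(s + 4)*(s + 6)*uppergamma(s/2 + 1, 1) - 2*(s + 2)*(s + 4)*(s + 6)*uppergamma(s/2 + 1, 2) + (s + 2)*(s + 4))/(8*2**(s/2)*(s + 2)*(s + 4)*(s + 6))
  Re(s) > -6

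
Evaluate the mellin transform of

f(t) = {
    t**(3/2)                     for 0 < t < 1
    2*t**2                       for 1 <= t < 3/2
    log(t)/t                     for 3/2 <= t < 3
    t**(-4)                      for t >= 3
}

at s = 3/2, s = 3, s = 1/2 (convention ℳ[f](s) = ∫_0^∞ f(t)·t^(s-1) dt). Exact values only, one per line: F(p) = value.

F(3/2) = -538*sqrt(3)/135 - 5/21 + log(2**(sqrt(6))*3**(-sqrt(6) + 2*sqrt(3))) + 83*sqrt(6)/28
F(3) = 9*log(2)/8 + 271/180 + 27*log(3)/8
F(1/2) = -754*sqrt(3)/567 - 2*sqrt(3)*log(3)/3 - 2*sqrt(6)*log(2)/3 - 3/10 + 2*sqrt(6)*log(3)/3 + 67*sqrt(6)/30

summing 4 kernel integrals split by 1, 3/2, 3 yields ℳ[f](s)
on [0, 1) integrate f = t**(3/2) against the kernel
segment [1, 3/2) carries 2*t**2; integrate it
the [3/2, 3) slice contributes ∫ log(t)/t·t^(s-1) dt
the [3, ∞) slice contributes ∫ t**(-4)·t^(s-1) dt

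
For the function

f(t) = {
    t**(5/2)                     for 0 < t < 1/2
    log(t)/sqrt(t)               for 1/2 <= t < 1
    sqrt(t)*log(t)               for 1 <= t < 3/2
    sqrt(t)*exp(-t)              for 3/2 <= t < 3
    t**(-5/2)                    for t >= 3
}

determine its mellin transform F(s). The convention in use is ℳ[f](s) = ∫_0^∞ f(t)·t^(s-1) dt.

reversing the shared t-power: t**2 on [0, 1/2); log(t)/t on [1/2, 1); log(t) on [1, 3/2); …
decompose at 1/2, 1, 3/2, 3; ℳ[f](s) sums the 5 pieces' integrals
piece [0, 1/2): integrate t**(5/2) against the kernel
∫ over [1/2, 1) of log(t)/sqrt(t)·t^(s-1) joins the sum
segment [1, 3/2) carries sqrt(t)*log(t); integrate it
for t in [3/2, 3): the term is ∫ sqrt(t)*exp(-t)·t^(s-1)
over [3, ∞), the kernel integral of t**(-5/2) enters the sum

2**(-s - 1/2)*(108*2**(s + 1/2)*(-2*s + (s + 1/2)**2)*(s - 5/2)*(s + 1/2)**2*(s + 5/2)*uppergamma(s + 1/2, 3/2) - 108*2**(s + 1/2)*(-2*s + (s + 1/2)**2)*(s - 5/2)*(s + 1/2)**2*(s + 5/2)*uppergamma(s + 1/2, 3) + 108*2**(s + 1/2)*(-2*s + (s + 1/2)**2)*(s - 5/2)*(s + 5/2) - 108*2**(s + 1/2)*(s - 5/2)*(s + 1/2)**2*(s + 5/2) - 108*3**(s + 1/2)*(-2*s + (s + 1/2)**2)*(s - 5/2)*(s + 1/2)*(s + 5/2)*log(2) + 108*3**(s + 1/2)*(-2*s + (s + 1/2)**2)*(s - 5/2)*(s + 1/2)*(s + 5/2)*log(3) - 108*3**(s + 1/2)*(-2*s + (s + 1/2)**2)*(s - 5/2)*(s + 5/2) - 4*6**(s + 1/2)*(-2*s + (s + 1/2)**2)*(s + 1/2)**2*(s + 5/2) + 27*(-2*s + (s + 1/2)**2)*(s - 5/2)*(s + 1/2)**2 + 216*(s - 5/2)*(s + 1/2)**3*(s + 5/2)*log(2) - 216*(s - 5/2)*(s + 1/2)**2*(s + 5/2)*log(2) + 216*(s - 5/2)*(s + 1/2)**2*(s + 5/2))/(108*(-2*s + (s + 1/2)**2)*(s - 5/2)*(s + 1/2)**2*(s + 5/2))
  -5/2 < Re(s) < 5/2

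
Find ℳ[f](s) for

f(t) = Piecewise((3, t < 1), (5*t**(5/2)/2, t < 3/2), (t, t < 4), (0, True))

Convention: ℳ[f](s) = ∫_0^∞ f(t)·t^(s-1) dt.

(-(3/2)**(s + 1)*s*(2*s + 5) + 5*(3/2)**(s + 5/2)*s*(s + 1) + 4**(s + 1)*s*(2*s + 5) - 5*s*(s + 1) + 3*(s + 1)*(2*s + 5))/(s*(s + 1)*(2*s + 5))
  Re(s) > 0

summing 3 kernel integrals split by 1, 3/2 yields ℳ[f](s)
the [0, 1) slice contributes ∫ 3·t^(s-1) dt
∫ over [1, 3/2) of 5*t**(5/2)/2·t^(s-1) joins the sum
∫ t·t^(s-1) over [3/2, 4)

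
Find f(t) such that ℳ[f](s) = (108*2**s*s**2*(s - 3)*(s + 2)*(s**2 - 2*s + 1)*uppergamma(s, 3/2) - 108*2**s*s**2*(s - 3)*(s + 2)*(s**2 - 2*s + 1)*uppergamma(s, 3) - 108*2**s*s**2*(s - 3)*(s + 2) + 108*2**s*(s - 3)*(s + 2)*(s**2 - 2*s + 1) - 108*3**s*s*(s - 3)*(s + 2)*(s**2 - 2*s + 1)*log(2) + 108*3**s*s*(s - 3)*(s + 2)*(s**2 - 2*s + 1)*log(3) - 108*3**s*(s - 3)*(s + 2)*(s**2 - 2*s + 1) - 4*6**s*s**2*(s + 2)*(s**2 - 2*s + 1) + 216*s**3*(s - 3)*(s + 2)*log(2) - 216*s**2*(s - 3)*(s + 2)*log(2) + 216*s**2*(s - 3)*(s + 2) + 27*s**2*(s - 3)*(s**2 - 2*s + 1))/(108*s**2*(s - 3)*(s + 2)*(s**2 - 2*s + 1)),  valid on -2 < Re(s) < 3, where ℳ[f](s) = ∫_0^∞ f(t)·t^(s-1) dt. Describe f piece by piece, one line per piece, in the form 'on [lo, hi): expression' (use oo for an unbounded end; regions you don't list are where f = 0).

on [0, 1): t**2/4
on [1, 2): 2*log(t/2)/t
on [2, 3): log(t/2)
on [3, 6): exp(-t/2)
on [6, oo): 8/t**3

reversing the common scale on t: t**2 on [0, 1/2); log(t)/t on [1/2, 1); log(t) on [1, 3/2); …
split f at 1, 2, 3, 6: ℳ[f](s) collects 5 kernel integrals
over [0, 1), the kernel integral of t**2/4 enters the sum
between 1 and 2 the integrand is 2*log(t/2)/t·t^(s-1)
[2, 3) adds the kernel integral of log(t/2)
∫ exp(-t/2)·t^(s-1) over [3, 6)
on [6, ∞): add ∫ 8/t**3·t^(s-1) dt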